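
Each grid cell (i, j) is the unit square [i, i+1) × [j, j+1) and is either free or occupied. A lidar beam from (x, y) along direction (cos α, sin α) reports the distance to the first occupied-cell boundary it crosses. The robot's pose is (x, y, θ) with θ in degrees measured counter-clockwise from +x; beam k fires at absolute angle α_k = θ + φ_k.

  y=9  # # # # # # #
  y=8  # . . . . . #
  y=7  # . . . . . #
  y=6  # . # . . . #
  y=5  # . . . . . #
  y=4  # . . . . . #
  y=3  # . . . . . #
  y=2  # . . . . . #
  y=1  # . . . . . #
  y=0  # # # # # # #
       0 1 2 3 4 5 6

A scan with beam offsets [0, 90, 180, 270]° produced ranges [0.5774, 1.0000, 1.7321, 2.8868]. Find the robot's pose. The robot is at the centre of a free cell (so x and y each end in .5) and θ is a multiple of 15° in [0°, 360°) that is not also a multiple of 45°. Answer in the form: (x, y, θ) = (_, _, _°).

(x, y, θ) = (3.5, 8.5, 60°)

Candidates: 39 free-cell centres × 16 headings = 624 poses. Raycast each; keep the one whose scan matches to 4 dp.
  (1.5, 8.5, 150°): beam 3 = 5.1962 ≠ 1.7321 ✗
  (3.5, 8.5, 285°): beam 1 = 7.7646 ≠ 0.5774 ✗
  (3.5, 8.5, 240°): beam 1 = 1.7321 ≠ 0.5774 ✗
  (4.5, 2.5, 285°): beam 1 = 1.5529 ≠ 0.5774 ✗
  …
  (3.5, 8.5, 60°): r_1=0.5774, r_2=1.0000, r_3=1.7321, r_4=2.8868 — all match ✓
No second candidate reproduces the full scan.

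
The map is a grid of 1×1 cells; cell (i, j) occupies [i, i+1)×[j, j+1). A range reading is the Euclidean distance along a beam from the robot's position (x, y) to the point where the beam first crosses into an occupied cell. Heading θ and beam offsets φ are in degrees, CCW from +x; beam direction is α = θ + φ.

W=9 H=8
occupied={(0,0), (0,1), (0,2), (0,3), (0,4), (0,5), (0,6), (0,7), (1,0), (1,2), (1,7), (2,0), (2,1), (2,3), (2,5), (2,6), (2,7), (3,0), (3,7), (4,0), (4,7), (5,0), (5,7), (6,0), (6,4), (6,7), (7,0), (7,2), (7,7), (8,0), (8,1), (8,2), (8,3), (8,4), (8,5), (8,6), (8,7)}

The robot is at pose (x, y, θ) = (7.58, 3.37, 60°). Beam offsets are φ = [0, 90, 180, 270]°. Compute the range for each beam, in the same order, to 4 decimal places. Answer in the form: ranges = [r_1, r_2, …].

ranges = [0.8400, 1.2600, 0.4272, 0.4850]

beam 1: φ=0°, α=60°
  dir = (cos 60°, sin 60°) = (0.5000, 0.8660); from cell (7,3)
  next x-line at t=0.8400, next y-line at t=0.7275; Δt_x=2.0000, Δt_y=1.1547
    y: enter (7,4) at t=0.7275
    x: enter (8,4) at t=0.8400 ← occupied
  → r_1 = 0.8400
beam 2: φ=90°, α=150°
  dir = (cos 150°, sin 150°) = (-0.8660, 0.5000); from cell (7,3)
  next x-line at t=0.6697, next y-line at t=1.2600; Δt_x=1.1547, Δt_y=2.0000
    x: enter (6,3) at t=0.6697
    y: enter (6,4) at t=1.2600 ← occupied
  → r_2 = 1.2600
beam 3: φ=180°, α=240°
  dir = (cos 240°, sin 240°) = (-0.5000, -0.8660); from cell (7,3)
  next x-line at t=1.1600, next y-line at t=0.4272; Δt_x=2.0000, Δt_y=1.1547
    y: enter (7,2) at t=0.4272 ← occupied
  → r_3 = 0.4272
beam 4: φ=270°, α=330°
  dir = (cos 330°, sin 330°) = (0.8660, -0.5000); from cell (7,3)
  next x-line at t=0.4850, next y-line at t=0.7400; Δt_x=1.1547, Δt_y=2.0000
    x: enter (8,3) at t=0.4850 ← occupied
  → r_4 = 0.4850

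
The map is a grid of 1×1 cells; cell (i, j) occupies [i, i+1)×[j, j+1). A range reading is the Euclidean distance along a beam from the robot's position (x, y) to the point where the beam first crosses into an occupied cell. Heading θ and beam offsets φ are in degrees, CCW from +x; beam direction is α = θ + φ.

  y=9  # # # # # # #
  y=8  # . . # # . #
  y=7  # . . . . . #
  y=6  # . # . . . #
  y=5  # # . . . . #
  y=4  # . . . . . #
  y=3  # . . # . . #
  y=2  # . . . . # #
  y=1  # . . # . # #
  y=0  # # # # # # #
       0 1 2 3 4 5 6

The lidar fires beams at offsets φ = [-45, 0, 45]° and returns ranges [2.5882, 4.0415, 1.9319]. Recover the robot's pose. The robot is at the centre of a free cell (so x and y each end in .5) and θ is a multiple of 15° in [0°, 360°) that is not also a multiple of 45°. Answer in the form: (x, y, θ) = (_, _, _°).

The pose lattice has 32·16 = 512 candidates. Test each by forward raycasting.
  (5.5, 5.5, 150°): beam 2 = 2.8868 ≠ 4.0415 ✗
  (5.5, 8.5, 165°): beam 1 = 0.5774 ≠ 2.5882 ✗
  (3.5, 5.5, 15°): beam 1 = 2.8868 ≠ 2.5882 ✗
  (3.5, 5.5, 300°): beam 1 = 1.5529 ≠ 2.5882 ✗
  …
  (5.5, 7.5, 240°): r_1=2.5882, r_2=4.0415, r_3=1.9319 — all match ✓
No second candidate reproduces the full scan.

(x, y, θ) = (5.5, 7.5, 240°)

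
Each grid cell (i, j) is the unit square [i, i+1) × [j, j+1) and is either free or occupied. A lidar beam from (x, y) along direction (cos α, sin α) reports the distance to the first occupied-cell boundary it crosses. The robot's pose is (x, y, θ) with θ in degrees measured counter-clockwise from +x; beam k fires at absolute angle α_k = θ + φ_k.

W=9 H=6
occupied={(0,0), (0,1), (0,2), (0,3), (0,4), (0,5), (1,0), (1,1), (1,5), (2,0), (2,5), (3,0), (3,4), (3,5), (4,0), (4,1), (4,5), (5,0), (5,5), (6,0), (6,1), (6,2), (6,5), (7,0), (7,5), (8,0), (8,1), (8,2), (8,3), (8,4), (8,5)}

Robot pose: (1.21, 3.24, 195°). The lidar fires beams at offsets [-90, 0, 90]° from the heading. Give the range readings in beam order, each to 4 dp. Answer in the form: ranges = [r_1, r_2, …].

beam 1: φ=-90°, α=105°
  cosα=-0.2588 sinα=0.9659 | (1,3) | tMaxX 0.8114 tMaxY 0.7868 | tΔX 3.8637 tΔY 1.0353
    t=0.7868 [y] (1,4)
    t=0.8114 [x] (0,4) — stop
  → r_1 = 0.8114
beam 2: φ=0°, α=195°
  cosα=-0.9659 sinα=-0.2588 | (1,3) | tMaxX 0.2174 tMaxY 0.9273 | tΔX 1.0353 tΔY 3.8637
    t=0.2174 [x] (0,3) — stop
  → r_2 = 0.2174
beam 3: φ=90°, α=285°
  cosα=0.2588 sinα=-0.9659 | (1,3) | tMaxX 3.0523 tMaxY 0.2485 | tΔX 3.8637 tΔY 1.0353
    t=0.2485 [y] (1,2)
    t=1.2837 [y] (1,1) — stop
  → r_3 = 1.2837

ranges = [0.8114, 0.2174, 1.2837]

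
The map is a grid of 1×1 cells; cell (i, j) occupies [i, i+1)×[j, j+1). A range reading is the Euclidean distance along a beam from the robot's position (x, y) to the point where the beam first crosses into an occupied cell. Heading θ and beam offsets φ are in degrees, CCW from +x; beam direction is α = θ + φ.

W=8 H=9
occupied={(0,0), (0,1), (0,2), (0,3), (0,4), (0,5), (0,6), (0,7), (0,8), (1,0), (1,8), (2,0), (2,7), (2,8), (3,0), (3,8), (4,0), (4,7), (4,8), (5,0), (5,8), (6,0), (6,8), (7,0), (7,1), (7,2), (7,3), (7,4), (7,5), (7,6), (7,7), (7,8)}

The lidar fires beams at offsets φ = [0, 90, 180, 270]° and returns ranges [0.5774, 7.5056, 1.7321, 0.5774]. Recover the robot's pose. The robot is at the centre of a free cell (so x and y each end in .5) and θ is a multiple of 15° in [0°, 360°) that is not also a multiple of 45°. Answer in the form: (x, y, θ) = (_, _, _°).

(x, y, θ) = (5.5, 7.5, 150°)

Candidates: 40 free-cell centres × 16 headings = 640 poses. Raycast each; keep the one whose scan matches to 4 dp.
  (4.5, 1.5, 30°): beam 1 = 2.8868 ≠ 0.5774 ✗
  (1.5, 6.5, 300°): beam 1 = 6.3509 ≠ 0.5774 ✗
  (3.5, 5.5, 30°): beam 1 = 4.0415 ≠ 0.5774 ✗
  (2.5, 3.5, 150°): beam 1 = 1.7321 ≠ 0.5774 ✗
  (6.5, 2.5, 330°): beam 2 = 1.0000 ≠ 7.5056 ✗
  …
  (5.5, 7.5, 150°): r_1=0.5774, r_2=7.5056, r_3=1.7321, r_4=0.5774 — all match ✓
Only this pose fits every beam.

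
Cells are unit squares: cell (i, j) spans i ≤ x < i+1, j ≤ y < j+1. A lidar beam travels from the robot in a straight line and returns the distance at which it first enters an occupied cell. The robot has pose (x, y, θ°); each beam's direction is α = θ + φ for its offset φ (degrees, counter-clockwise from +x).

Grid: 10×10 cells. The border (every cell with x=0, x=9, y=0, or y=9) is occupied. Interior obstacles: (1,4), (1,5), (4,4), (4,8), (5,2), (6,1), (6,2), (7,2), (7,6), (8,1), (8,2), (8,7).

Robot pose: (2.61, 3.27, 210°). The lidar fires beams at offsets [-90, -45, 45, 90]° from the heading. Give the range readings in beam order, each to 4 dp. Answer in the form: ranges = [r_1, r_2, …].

beam 1: φ=-90°, α=120°
  direction (-0.5000, 0.8660); cell (2,3); t to first gridline: x 1.2200, y 0.8429 (then +2.0000 / +1.1547)
    (2,4) via y @ 0.8429
    (1,4) via x @ 1.2200  # hit
  → r_1 = 1.2200
beam 2: φ=-45°, α=165°
  direction (-0.9659, 0.2588); cell (2,3); t to first gridline: x 0.6315, y 2.8205 (then +1.0353 / +3.8637)
    (1,3) via x @ 0.6315
    (0,3) via x @ 1.6668  # hit
  → r_2 = 1.6668
beam 3: φ=45°, α=255°
  direction (-0.2588, -0.9659); cell (2,3); t to first gridline: x 2.3569, y 0.2795 (then +3.8637 / +1.0353)
    (2,2) via y @ 0.2795
    (2,1) via y @ 1.3148
    (2,0) via y @ 2.3501  # hit
  → r_3 = 2.3501
beam 4: φ=90°, α=300°
  direction (0.5000, -0.8660); cell (2,3); t to first gridline: x 0.7800, y 0.3118 (then +2.0000 / +1.1547)
    (2,2) via y @ 0.3118
    (3,2) via x @ 0.7800
    (3,1) via y @ 1.4665
    (3,0) via y @ 2.6212  # hit
  → r_4 = 2.6212

ranges = [1.2200, 1.6668, 2.3501, 2.6212]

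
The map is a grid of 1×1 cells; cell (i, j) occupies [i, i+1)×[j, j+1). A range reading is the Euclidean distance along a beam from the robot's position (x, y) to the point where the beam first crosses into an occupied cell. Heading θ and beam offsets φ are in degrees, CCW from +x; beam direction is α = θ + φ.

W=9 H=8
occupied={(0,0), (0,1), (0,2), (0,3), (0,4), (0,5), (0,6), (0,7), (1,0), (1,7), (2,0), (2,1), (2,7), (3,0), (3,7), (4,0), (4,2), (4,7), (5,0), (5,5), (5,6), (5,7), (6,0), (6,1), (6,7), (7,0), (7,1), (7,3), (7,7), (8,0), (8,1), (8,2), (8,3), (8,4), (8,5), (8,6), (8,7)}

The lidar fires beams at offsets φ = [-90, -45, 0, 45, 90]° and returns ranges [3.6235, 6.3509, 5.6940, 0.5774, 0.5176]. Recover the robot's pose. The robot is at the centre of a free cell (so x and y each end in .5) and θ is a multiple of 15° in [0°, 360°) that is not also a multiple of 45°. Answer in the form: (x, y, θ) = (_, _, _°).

The pose lattice has 35·16 = 560 candidates. Test each by forward raycasting.
  (7.5, 4.5, 330°): beam 1 = 0.5774 ≠ 3.6235 ✗
  (7.5, 4.5, 345°): beam 1 = 0.5176 ≠ 3.6235 ✗
  (2.5, 3.5, 150°): beam 1 = 4.0415 ≠ 3.6235 ✗
  (2.5, 4.5, 120°): beam 1 = 2.8868 ≠ 3.6235 ✗
  …
  (4.5, 6.5, 285°): r_1=3.6235, r_2=6.3509, r_3=5.6940, r_4=0.5774, r_5=0.5176 — all match ✓
Only this pose fits every beam.

(x, y, θ) = (4.5, 6.5, 285°)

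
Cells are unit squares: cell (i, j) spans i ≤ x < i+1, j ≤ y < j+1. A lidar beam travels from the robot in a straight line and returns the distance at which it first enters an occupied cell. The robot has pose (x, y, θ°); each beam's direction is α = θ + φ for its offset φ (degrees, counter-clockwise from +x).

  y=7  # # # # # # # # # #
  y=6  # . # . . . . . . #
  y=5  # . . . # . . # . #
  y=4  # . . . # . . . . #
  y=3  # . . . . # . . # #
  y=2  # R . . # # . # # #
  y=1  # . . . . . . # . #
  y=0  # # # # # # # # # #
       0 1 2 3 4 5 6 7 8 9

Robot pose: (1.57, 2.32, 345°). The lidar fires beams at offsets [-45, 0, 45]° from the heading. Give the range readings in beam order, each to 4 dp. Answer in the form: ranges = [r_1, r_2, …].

beam 1: φ=-45°, α=300°
  d=(0.5000,-0.8660)  start (1,2)  tX=0.8600 tY=0.3695  stride 1/|dx|=2.0000 1/|dy|=1.1547
    cross y-line → (1,1), t=0.3695
    cross x-line → (2,1), t=0.8600
    cross y-line → (2,0), t=1.5242 (wall)
  → r_1 = 1.5242
beam 2: φ=0°, α=345°
  d=(0.9659,-0.2588)  start (1,2)  tX=0.4452 tY=1.2364  stride 1/|dx|=1.0353 1/|dy|=3.8637
    cross x-line → (2,2), t=0.4452
    cross y-line → (2,1), t=1.2364
    cross x-line → (3,1), t=1.4804
    cross x-line → (4,1), t=2.5157
    cross x-line → (5,1), t=3.5510
    cross x-line → (6,1), t=4.5863
    cross y-line → (6,0), t=5.1001 (wall)
  → r_2 = 5.1001
beam 3: φ=45°, α=30°
  d=(0.8660,0.5000)  start (1,2)  tX=0.4965 tY=1.3600  stride 1/|dx|=1.1547 1/|dy|=2.0000
    cross x-line → (2,2), t=0.4965
    cross y-line → (2,3), t=1.3600
    cross x-line → (3,3), t=1.6512
    cross x-line → (4,3), t=2.8059
    cross y-line → (4,4), t=3.3600 (wall)
  → r_3 = 3.3600

ranges = [1.5242, 5.1001, 3.3600]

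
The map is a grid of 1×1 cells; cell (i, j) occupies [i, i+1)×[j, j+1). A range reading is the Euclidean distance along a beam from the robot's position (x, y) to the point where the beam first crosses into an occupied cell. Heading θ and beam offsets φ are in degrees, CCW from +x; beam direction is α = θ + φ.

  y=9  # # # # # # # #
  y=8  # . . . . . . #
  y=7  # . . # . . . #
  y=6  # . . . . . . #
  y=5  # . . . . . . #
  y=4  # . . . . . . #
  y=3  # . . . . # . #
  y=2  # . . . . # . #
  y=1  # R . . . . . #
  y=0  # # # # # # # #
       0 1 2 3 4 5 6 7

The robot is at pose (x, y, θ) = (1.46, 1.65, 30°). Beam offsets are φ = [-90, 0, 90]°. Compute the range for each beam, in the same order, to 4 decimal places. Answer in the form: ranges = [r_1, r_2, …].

beam 1: φ=-90°, α=300°
  d=(0.5000,-0.8660)  start (1,1)  tX=1.0800 tY=0.7506  stride 1/|dx|=2.0000 1/|dy|=1.1547
    cross y-line → (1,0), t=0.7506 (wall)
  → r_1 = 0.7506
beam 2: φ=0°, α=30°
  d=(0.8660,0.5000)  start (1,1)  tX=0.6235 tY=0.7000  stride 1/|dx|=1.1547 1/|dy|=2.0000
    cross x-line → (2,1), t=0.6235
    cross y-line → (2,2), t=0.7000
    cross x-line → (3,2), t=1.7782
    cross y-line → (3,3), t=2.7000
    cross x-line → (4,3), t=2.9329
    cross x-line → (5,3), t=4.0876 (wall)
  → r_2 = 4.0876
beam 3: φ=90°, α=120°
  d=(-0.5000,0.8660)  start (1,1)  tX=0.9200 tY=0.4041  stride 1/|dx|=2.0000 1/|dy|=1.1547
    cross y-line → (1,2), t=0.4041
    cross x-line → (0,2), t=0.9200 (wall)
  → r_3 = 0.9200

ranges = [0.7506, 4.0876, 0.9200]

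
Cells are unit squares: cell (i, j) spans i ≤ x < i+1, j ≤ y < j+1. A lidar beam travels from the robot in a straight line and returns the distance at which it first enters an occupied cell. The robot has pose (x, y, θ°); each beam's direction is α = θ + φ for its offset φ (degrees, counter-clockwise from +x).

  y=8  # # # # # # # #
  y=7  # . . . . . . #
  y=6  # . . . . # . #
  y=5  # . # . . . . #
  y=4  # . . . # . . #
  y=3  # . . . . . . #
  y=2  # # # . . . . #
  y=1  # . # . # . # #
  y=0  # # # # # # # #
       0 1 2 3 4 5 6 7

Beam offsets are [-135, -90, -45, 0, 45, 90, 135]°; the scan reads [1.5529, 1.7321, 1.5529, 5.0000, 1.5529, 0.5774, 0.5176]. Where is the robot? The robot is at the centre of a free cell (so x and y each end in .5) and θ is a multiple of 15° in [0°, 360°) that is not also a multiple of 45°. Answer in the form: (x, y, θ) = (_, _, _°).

(x, y, θ) = (2.5, 4.5, 330°)

The pose lattice has 34·16 = 544 candidates. Test each by forward raycasting.
  (3.5, 3.5, 255°): beam 1 = 1.7321 ≠ 1.5529 ✗
  (6.5, 5.5, 120°): beam 1 = 0.5176 ≠ 1.5529 ✗
  (3.5, 4.5, 150°): beam 1 = 0.5176 ≠ 1.5529 ✗
  (1.5, 3.5, 285°): beam 1 = 0.5774 ≠ 1.5529 ✗
  …
  (2.5, 4.5, 330°): r_1=1.5529, r_2=1.7321, r_3=1.5529, r_4=5.0000, r_5=1.5529, r_6=0.5774, r_7=0.5176 — all match ✓
Only this pose fits every beam.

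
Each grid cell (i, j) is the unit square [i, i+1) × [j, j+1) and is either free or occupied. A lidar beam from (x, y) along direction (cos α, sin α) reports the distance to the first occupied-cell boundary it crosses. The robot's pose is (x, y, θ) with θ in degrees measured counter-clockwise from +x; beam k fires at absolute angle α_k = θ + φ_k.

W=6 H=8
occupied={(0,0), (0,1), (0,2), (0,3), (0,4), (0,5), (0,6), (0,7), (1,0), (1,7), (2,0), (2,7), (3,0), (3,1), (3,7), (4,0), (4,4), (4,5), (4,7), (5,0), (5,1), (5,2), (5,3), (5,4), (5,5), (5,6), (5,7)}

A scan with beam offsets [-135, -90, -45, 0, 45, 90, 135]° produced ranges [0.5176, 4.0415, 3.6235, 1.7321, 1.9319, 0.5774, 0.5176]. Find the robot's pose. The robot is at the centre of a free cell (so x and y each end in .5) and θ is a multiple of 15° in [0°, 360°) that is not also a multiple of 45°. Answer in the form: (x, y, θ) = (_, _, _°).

(x, y, θ) = (4.5, 3.5, 240°)

Candidates: 21 free-cell centres × 16 headings = 336 poses. Raycast each; keep the one whose scan matches to 4 dp.
  (2.5, 6.5, 60°): beam 1 = 4.6587 ≠ 0.5176 ✗
  (1.5, 1.5, 240°): beam 1 = 1.9319 ≠ 0.5176 ✗
  (1.5, 2.5, 330°): beam 2 = 1.0000 ≠ 4.0415 ✗
  (3.5, 2.5, 75°): beam 1 = 0.5774 ≠ 0.5176 ✗
  (2.5, 1.5, 210°): beam 1 = 5.6940 ≠ 0.5176 ✗
  …
  (4.5, 3.5, 240°): r_1=0.5176, r_2=4.0415, r_3=3.6235, r_4=1.7321, r_5=1.9319, r_6=0.5774, r_7=0.5176 — all match ✓
Only this pose fits every beam.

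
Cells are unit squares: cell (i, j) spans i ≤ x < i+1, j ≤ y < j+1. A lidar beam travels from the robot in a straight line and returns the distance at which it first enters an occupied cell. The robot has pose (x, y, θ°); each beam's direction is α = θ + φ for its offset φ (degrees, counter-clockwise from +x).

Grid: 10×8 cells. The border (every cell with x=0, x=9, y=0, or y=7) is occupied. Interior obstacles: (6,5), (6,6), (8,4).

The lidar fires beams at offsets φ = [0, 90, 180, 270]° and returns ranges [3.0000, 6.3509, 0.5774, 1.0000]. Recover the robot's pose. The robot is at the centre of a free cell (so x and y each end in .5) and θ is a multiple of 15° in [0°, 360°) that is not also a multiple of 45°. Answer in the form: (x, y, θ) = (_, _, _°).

Candidates: 45 free-cell centres × 16 headings = 720 poses. Raycast each; keep the one whose scan matches to 4 dp.
  (2.5, 2.5, 60°): beam 1 = 5.1962 ≠ 3.0000 ✗
  (7.5, 2.5, 75°): beam 1 = 1.9319 ≠ 3.0000 ✗
  (4.5, 4.5, 75°): beam 1 = 2.5882 ≠ 3.0000 ✗
  …
  (6.5, 1.5, 60°): r_1=3.0000, r_2=6.3509, r_3=0.5774, r_4=1.0000 — all match ✓
Only this pose fits every beam.

(x, y, θ) = (6.5, 1.5, 60°)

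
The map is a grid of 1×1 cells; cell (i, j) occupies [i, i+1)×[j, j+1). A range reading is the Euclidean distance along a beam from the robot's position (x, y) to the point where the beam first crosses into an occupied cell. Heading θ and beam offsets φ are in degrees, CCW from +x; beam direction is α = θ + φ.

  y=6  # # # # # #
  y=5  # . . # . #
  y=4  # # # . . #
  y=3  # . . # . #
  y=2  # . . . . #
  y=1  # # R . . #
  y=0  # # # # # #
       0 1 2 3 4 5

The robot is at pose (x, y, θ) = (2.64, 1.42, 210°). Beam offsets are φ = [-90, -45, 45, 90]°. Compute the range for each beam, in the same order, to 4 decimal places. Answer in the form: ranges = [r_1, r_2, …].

ranges = [2.9791, 0.6626, 0.4348, 0.4850]

beam 1: φ=-90°, α=120°
  cosα=-0.5000 sinα=0.8660 | (2,1) | tMaxX 1.2800 tMaxY 0.6697 | tΔX 2.0000 tΔY 1.1547
    t=0.6697 [y] (2,2)
    t=1.2800 [x] (1,2)
    t=1.8244 [y] (1,3)
    t=2.9791 [y] (1,4) — stop
  → r_1 = 2.9791
beam 2: φ=-45°, α=165°
  cosα=-0.9659 sinα=0.2588 | (2,1) | tMaxX 0.6626 tMaxY 2.2409 | tΔX 1.0353 tΔY 3.8637
    t=0.6626 [x] (1,1) — stop
  → r_2 = 0.6626
beam 3: φ=45°, α=255°
  cosα=-0.2588 sinα=-0.9659 | (2,1) | tMaxX 2.4728 tMaxY 0.4348 | tΔX 3.8637 tΔY 1.0353
    t=0.4348 [y] (2,0) — stop
  → r_3 = 0.4348
beam 4: φ=90°, α=300°
  cosα=0.5000 sinα=-0.8660 | (2,1) | tMaxX 0.7200 tMaxY 0.4850 | tΔX 2.0000 tΔY 1.1547
    t=0.4850 [y] (2,0) — stop
  → r_4 = 0.4850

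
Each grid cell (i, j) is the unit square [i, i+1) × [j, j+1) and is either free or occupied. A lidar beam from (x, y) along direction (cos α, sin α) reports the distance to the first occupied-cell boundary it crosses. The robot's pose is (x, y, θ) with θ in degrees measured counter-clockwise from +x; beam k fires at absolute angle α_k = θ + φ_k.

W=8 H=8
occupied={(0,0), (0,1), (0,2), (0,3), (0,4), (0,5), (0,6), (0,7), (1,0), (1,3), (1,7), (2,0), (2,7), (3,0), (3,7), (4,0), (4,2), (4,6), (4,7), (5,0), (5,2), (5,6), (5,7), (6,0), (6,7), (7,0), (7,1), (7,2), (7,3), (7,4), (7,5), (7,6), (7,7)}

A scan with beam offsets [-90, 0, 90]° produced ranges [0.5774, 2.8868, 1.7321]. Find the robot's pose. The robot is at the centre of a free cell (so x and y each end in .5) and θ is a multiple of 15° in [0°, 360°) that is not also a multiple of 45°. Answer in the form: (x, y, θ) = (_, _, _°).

Candidates: 31 free-cell centres × 16 headings = 496 poses. Raycast each; keep the one whose scan matches to 4 dp.
  (2.5, 6.5, 15°): beam 1 = 5.6940 ≠ 0.5774 ✗
  (1.5, 4.5, 195°): beam 1 = 1.9319 ≠ 0.5774 ✗
  (3.5, 2.5, 345°): beam 1 = 1.5529 ≠ 0.5774 ✗
  (5.5, 3.5, 105°): beam 1 = 1.5529 ≠ 0.5774 ✗
  …
  (2.5, 3.5, 240°): r_1=0.5774, r_2=2.8868, r_3=1.7321 — all match ✓
Unique over the lattice → pose = (2.5, 3.5, 240°).

(x, y, θ) = (2.5, 3.5, 240°)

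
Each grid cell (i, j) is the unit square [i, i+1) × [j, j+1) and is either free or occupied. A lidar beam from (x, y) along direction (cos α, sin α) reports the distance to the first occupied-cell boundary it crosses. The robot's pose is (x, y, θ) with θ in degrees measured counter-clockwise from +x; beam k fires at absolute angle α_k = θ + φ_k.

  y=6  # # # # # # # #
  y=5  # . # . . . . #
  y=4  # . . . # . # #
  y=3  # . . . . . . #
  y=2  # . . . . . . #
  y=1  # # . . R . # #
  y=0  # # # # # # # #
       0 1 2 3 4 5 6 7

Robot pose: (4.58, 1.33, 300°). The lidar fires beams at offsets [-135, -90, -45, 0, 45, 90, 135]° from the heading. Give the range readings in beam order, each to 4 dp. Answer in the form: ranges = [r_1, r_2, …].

ranges = [3.7063, 0.6600, 0.3416, 0.3811, 1.2750, 2.7944, 4.8347]

beam 1: φ=-135°, α=165°
  direction (-0.9659, 0.2588); cell (4,1); t to first gridline: x 0.6005, y 2.5887 (then +1.0353 / +3.8637)
    (3,1) via x @ 0.6005
    (2,1) via x @ 1.6357
    (2,2) via y @ 2.5887
    (1,2) via x @ 2.6710
    (0,2) via x @ 3.7063  # hit
  → r_1 = 3.7063
beam 2: φ=-90°, α=210°
  direction (-0.8660, -0.5000); cell (4,1); t to first gridline: x 0.6697, y 0.6600 (then +1.1547 / +2.0000)
    (4,0) via y @ 0.6600  # hit
  → r_2 = 0.6600
beam 3: φ=-45°, α=255°
  direction (-0.2588, -0.9659); cell (4,1); t to first gridline: x 2.2409, y 0.3416 (then +3.8637 / +1.0353)
    (4,0) via y @ 0.3416  # hit
  → r_3 = 0.3416
beam 4: φ=0°, α=300°
  direction (0.5000, -0.8660); cell (4,1); t to first gridline: x 0.8400, y 0.3811 (then +2.0000 / +1.1547)
    (4,0) via y @ 0.3811  # hit
  → r_4 = 0.3811
beam 5: φ=45°, α=345°
  direction (0.9659, -0.2588); cell (4,1); t to first gridline: x 0.4348, y 1.2750 (then +1.0353 / +3.8637)
    (5,1) via x @ 0.4348
    (5,0) via y @ 1.2750  # hit
  → r_5 = 1.2750
beam 6: φ=90°, α=30°
  direction (0.8660, 0.5000); cell (4,1); t to first gridline: x 0.4850, y 1.3400 (then +1.1547 / +2.0000)
    (5,1) via x @ 0.4850
    (5,2) via y @ 1.3400
    (6,2) via x @ 1.6397
    (7,2) via x @ 2.7944  # hit
  → r_6 = 2.7944
beam 7: φ=135°, α=75°
  direction (0.2588, 0.9659); cell (4,1); t to first gridline: x 1.6228, y 0.6936 (then +3.8637 / +1.0353)
    (4,2) via y @ 0.6936
    (5,2) via x @ 1.6228
    (5,3) via y @ 1.7289
    (5,4) via y @ 2.7642
    (5,5) via y @ 3.7995
    (5,6) via y @ 4.8347  # hit
  → r_7 = 4.8347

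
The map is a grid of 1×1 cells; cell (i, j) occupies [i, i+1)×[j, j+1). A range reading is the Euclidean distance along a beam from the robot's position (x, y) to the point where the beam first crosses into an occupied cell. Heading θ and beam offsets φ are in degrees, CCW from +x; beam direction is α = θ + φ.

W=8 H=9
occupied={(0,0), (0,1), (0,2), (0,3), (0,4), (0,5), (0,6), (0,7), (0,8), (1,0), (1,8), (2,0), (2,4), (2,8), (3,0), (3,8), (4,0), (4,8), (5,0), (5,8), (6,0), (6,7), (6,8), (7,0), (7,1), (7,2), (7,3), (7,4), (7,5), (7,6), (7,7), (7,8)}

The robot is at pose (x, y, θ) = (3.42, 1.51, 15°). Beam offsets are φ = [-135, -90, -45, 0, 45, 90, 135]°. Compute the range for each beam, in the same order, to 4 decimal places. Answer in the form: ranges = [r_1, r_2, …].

ranges = [0.5889, 0.5280, 1.0200, 3.7063, 6.3393, 2.5778, 2.7944]

beam 1: φ=-135°, α=240°
  dir = (cos 240°, sin 240°) = (-0.5000, -0.8660); from cell (3,1)
  next x-line at t=0.8400, next y-line at t=0.5889; Δt_x=2.0000, Δt_y=1.1547
    y: enter (3,0) at t=0.5889 ← occupied
  → r_1 = 0.5889
beam 2: φ=-90°, α=285°
  dir = (cos 285°, sin 285°) = (0.2588, -0.9659); from cell (3,1)
  next x-line at t=2.2409, next y-line at t=0.5280; Δt_x=3.8637, Δt_y=1.0353
    y: enter (3,0) at t=0.5280 ← occupied
  → r_2 = 0.5280
beam 3: φ=-45°, α=330°
  dir = (cos 330°, sin 330°) = (0.8660, -0.5000); from cell (3,1)
  next x-line at t=0.6697, next y-line at t=1.0200; Δt_x=1.1547, Δt_y=2.0000
    x: enter (4,1) at t=0.6697
    y: enter (4,0) at t=1.0200 ← occupied
  → r_3 = 1.0200
beam 4: φ=0°, α=15°
  dir = (cos 15°, sin 15°) = (0.9659, 0.2588); from cell (3,1)
  next x-line at t=0.6005, next y-line at t=1.8932; Δt_x=1.0353, Δt_y=3.8637
    x: enter (4,1) at t=0.6005
    x: enter (5,1) at t=1.6357
    y: enter (5,2) at t=1.8932
    x: enter (6,2) at t=2.6710
    x: enter (7,2) at t=3.7063 ← occupied
  → r_4 = 3.7063
beam 5: φ=45°, α=60°
  dir = (cos 60°, sin 60°) = (0.5000, 0.8660); from cell (3,1)
  next x-line at t=1.1600, next y-line at t=0.5658; Δt_x=2.0000, Δt_y=1.1547
    y: enter (3,2) at t=0.5658
    x: enter (4,2) at t=1.1600
    y: enter (4,3) at t=1.7205
    y: enter (4,4) at t=2.8752
    x: enter (5,4) at t=3.1600
    y: enter (5,5) at t=4.0299
    x: enter (6,5) at t=5.1600
    y: enter (6,6) at t=5.1846
    y: enter (6,7) at t=6.3393 ← occupied
  → r_5 = 6.3393
beam 6: φ=90°, α=105°
  dir = (cos 105°, sin 105°) = (-0.2588, 0.9659); from cell (3,1)
  next x-line at t=1.6228, next y-line at t=0.5073; Δt_x=3.8637, Δt_y=1.0353
    y: enter (3,2) at t=0.5073
    y: enter (3,3) at t=1.5426
    x: enter (2,3) at t=1.6228
    y: enter (2,4) at t=2.5778 ← occupied
  → r_6 = 2.5778
beam 7: φ=135°, α=150°
  dir = (cos 150°, sin 150°) = (-0.8660, 0.5000); from cell (3,1)
  next x-line at t=0.4850, next y-line at t=0.9800; Δt_x=1.1547, Δt_y=2.0000
    x: enter (2,1) at t=0.4850
    y: enter (2,2) at t=0.9800
    x: enter (1,2) at t=1.6397
    x: enter (0,2) at t=2.7944 ← occupied
  → r_7 = 2.7944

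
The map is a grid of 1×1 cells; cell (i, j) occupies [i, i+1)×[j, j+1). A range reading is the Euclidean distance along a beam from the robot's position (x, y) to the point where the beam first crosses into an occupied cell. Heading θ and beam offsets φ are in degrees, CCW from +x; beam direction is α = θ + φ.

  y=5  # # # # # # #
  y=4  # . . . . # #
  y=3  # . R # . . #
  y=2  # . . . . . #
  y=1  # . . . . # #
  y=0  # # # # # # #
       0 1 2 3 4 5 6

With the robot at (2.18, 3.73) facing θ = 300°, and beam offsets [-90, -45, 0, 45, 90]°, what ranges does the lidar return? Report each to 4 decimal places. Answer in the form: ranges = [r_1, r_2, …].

ranges = [1.3625, 2.8263, 3.1523, 0.8489, 2.5400]

beam 1: φ=-90°, α=210°
  dir = (cos 210°, sin 210°) = (-0.8660, -0.5000); from cell (2,3)
  next x-line at t=0.2078, next y-line at t=1.4600; Δt_x=1.1547, Δt_y=2.0000
    x: enter (1,3) at t=0.2078
    x: enter (0,3) at t=1.3625 ← occupied
  → r_1 = 1.3625
beam 2: φ=-45°, α=255°
  dir = (cos 255°, sin 255°) = (-0.2588, -0.9659); from cell (2,3)
  next x-line at t=0.6955, next y-line at t=0.7558; Δt_x=3.8637, Δt_y=1.0353
    x: enter (1,3) at t=0.6955
    y: enter (1,2) at t=0.7558
    y: enter (1,1) at t=1.7910
    y: enter (1,0) at t=2.8263 ← occupied
  → r_2 = 2.8263
beam 3: φ=0°, α=300°
  dir = (cos 300°, sin 300°) = (0.5000, -0.8660); from cell (2,3)
  next x-line at t=1.6400, next y-line at t=0.8429; Δt_x=2.0000, Δt_y=1.1547
    y: enter (2,2) at t=0.8429
    x: enter (3,2) at t=1.6400
    y: enter (3,1) at t=1.9976
    y: enter (3,0) at t=3.1523 ← occupied
  → r_3 = 3.1523
beam 4: φ=45°, α=345°
  dir = (cos 345°, sin 345°) = (0.9659, -0.2588); from cell (2,3)
  next x-line at t=0.8489, next y-line at t=2.8205; Δt_x=1.0353, Δt_y=3.8637
    x: enter (3,3) at t=0.8489 ← occupied
  → r_4 = 0.8489
beam 5: φ=90°, α=30°
  dir = (cos 30°, sin 30°) = (0.8660, 0.5000); from cell (2,3)
  next x-line at t=0.9469, next y-line at t=0.5400; Δt_x=1.1547, Δt_y=2.0000
    y: enter (2,4) at t=0.5400
    x: enter (3,4) at t=0.9469
    x: enter (4,4) at t=2.1016
    y: enter (4,5) at t=2.5400 ← occupied
  → r_5 = 2.5400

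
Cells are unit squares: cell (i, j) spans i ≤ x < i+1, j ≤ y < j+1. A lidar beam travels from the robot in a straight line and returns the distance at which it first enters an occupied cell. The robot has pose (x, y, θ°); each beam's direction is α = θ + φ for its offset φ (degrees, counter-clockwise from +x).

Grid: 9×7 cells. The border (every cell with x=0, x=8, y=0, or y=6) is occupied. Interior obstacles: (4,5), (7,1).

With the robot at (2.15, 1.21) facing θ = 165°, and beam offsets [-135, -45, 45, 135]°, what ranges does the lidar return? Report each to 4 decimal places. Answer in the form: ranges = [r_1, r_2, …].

beam 1: φ=-135°, α=30°
  cosα=0.8660 sinα=0.5000 | (2,1) | tMaxX 0.9815 tMaxY 1.5800 | tΔX 1.1547 tΔY 2.0000
    t=0.9815 [x] (3,1)
    t=1.5800 [y] (3,2)
    t=2.1362 [x] (4,2)
    t=3.2909 [x] (5,2)
    t=3.5800 [y] (5,3)
    t=4.4456 [x] (6,3)
    t=5.5800 [y] (6,4)
    t=5.6003 [x] (7,4)
    t=6.7550 [x] (8,4) — stop
  → r_1 = 6.7550
beam 2: φ=-45°, α=120°
  cosα=-0.5000 sinα=0.8660 | (2,1) | tMaxX 0.3000 tMaxY 0.9122 | tΔX 2.0000 tΔY 1.1547
    t=0.3000 [x] (1,1)
    t=0.9122 [y] (1,2)
    t=2.0669 [y] (1,3)
    t=2.3000 [x] (0,3) — stop
  → r_2 = 2.3000
beam 3: φ=45°, α=210°
  cosα=-0.8660 sinα=-0.5000 | (2,1) | tMaxX 0.1732 tMaxY 0.4200 | tΔX 1.1547 tΔY 2.0000
    t=0.1732 [x] (1,1)
    t=0.4200 [y] (1,0) — stop
  → r_3 = 0.4200
beam 4: φ=135°, α=300°
  cosα=0.5000 sinα=-0.8660 | (2,1) | tMaxX 1.7000 tMaxY 0.2425 | tΔX 2.0000 tΔY 1.1547
    t=0.2425 [y] (2,0) — stop
  → r_4 = 0.2425

ranges = [6.7550, 2.3000, 0.4200, 0.2425]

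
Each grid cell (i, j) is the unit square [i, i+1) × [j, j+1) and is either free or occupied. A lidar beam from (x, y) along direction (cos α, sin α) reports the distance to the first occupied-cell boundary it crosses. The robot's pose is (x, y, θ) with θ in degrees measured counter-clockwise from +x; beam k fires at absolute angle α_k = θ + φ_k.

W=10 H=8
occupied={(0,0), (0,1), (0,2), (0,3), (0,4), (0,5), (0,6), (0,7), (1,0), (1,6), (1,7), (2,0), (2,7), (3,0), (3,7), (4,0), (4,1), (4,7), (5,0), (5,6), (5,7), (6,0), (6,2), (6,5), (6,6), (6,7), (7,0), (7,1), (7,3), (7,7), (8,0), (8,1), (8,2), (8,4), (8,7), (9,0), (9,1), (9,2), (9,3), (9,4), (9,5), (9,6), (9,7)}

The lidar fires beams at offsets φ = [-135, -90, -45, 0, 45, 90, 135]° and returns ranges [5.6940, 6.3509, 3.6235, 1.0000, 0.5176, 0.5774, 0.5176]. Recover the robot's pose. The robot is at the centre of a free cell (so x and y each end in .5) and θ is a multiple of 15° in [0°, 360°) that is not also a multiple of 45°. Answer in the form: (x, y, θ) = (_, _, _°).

(x, y, θ) = (2.5, 6.5, 30°)

Candidates: 37 free-cell centres × 16 headings = 592 poses. Raycast each; keep the one whose scan matches to 4 dp.
  (4.5, 4.5, 240°): beam 1 = 2.5882 ≠ 5.6940 ✗
  (4.5, 2.5, 255°): beam 1 = 5.0000 ≠ 5.6940 ✗
  (2.5, 6.5, 105°): beam 1 = 5.1962 ≠ 5.6940 ✗
  …
  (2.5, 6.5, 30°): r_1=5.6940, r_2=6.3509, r_3=3.6235, r_4=1.0000, r_5=0.5176, r_6=0.5774, r_7=0.5176 — all match ✓
Only this pose fits every beam.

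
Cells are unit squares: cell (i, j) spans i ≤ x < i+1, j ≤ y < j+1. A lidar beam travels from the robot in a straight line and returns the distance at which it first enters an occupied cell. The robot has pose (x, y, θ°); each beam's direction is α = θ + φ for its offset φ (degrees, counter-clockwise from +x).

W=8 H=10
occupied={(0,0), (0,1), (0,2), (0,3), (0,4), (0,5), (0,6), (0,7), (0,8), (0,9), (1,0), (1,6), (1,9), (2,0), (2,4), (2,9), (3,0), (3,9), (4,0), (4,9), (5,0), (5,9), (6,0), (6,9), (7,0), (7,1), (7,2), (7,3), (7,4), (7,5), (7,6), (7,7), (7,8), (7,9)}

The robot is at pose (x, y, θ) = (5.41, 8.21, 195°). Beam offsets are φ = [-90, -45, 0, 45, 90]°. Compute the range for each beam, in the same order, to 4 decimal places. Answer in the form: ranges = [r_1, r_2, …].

beam 1: φ=-90°, α=105°
  d=(-0.2588,0.9659)  start (5,8)  tX=1.5841 tY=0.8179  stride 1/|dx|=3.8637 1/|dy|=1.0353
    cross y-line → (5,9), t=0.8179 (wall)
  → r_1 = 0.8179
beam 2: φ=-45°, α=150°
  d=(-0.8660,0.5000)  start (5,8)  tX=0.4734 tY=1.5800  stride 1/|dx|=1.1547 1/|dy|=2.0000
    cross x-line → (4,8), t=0.4734
    cross y-line → (4,9), t=1.5800 (wall)
  → r_2 = 1.5800
beam 3: φ=0°, α=195°
  d=(-0.9659,-0.2588)  start (5,8)  tX=0.4245 tY=0.8114  stride 1/|dx|=1.0353 1/|dy|=3.8637
    cross x-line → (4,8), t=0.4245
    cross y-line → (4,7), t=0.8114
    cross x-line → (3,7), t=1.4597
    cross x-line → (2,7), t=2.4950
    cross x-line → (1,7), t=3.5303
    cross x-line → (0,7), t=4.5656 (wall)
  → r_3 = 4.5656
beam 4: φ=45°, α=240°
  d=(-0.5000,-0.8660)  start (5,8)  tX=0.8200 tY=0.2425  stride 1/|dx|=2.0000 1/|dy|=1.1547
    cross y-line → (5,7), t=0.2425
    cross x-line → (4,7), t=0.8200
    cross y-line → (4,6), t=1.3972
    cross y-line → (4,5), t=2.5519
    cross x-line → (3,5), t=2.8200
    cross y-line → (3,4), t=3.7066
    cross x-line → (2,4), t=4.8200 (wall)
  → r_4 = 4.8200
beam 5: φ=90°, α=285°
  d=(0.2588,-0.9659)  start (5,8)  tX=2.2796 tY=0.2174  stride 1/|dx|=3.8637 1/|dy|=1.0353
    cross y-line → (5,7), t=0.2174
    cross y-line → (5,6), t=1.2527
    cross x-line → (6,6), t=2.2796
    cross y-line → (6,5), t=2.2880
    cross y-line → (6,4), t=3.3232
    cross y-line → (6,3), t=4.3585
    cross y-line → (6,2), t=5.3938
    cross x-line → (7,2), t=6.1433 (wall)
  → r_5 = 6.1433

ranges = [0.8179, 1.5800, 4.5656, 4.8200, 6.1433]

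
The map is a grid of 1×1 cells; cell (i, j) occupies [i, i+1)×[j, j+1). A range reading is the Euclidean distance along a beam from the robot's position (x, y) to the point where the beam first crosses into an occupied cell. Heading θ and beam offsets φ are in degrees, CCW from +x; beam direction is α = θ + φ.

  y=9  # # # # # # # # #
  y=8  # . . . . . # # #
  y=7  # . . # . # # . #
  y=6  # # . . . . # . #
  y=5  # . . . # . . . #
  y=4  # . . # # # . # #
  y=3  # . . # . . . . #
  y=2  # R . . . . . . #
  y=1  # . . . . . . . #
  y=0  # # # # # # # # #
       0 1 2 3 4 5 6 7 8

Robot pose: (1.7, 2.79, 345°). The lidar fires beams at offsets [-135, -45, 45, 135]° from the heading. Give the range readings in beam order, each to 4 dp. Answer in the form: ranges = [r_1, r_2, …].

beam 1: φ=-135°, α=210°
  direction (-0.8660, -0.5000); cell (1,2); t to first gridline: x 0.8083, y 1.5800 (then +1.1547 / +2.0000)
    (0,2) via x @ 0.8083  # hit
  → r_1 = 0.8083
beam 2: φ=-45°, α=300°
  direction (0.5000, -0.8660); cell (1,2); t to first gridline: x 0.6000, y 0.9122 (then +2.0000 / +1.1547)
    (2,2) via x @ 0.6000
    (2,1) via y @ 0.9122
    (2,0) via y @ 2.0669  # hit
  → r_2 = 2.0669
beam 3: φ=45°, α=30°
  direction (0.8660, 0.5000); cell (1,2); t to first gridline: x 0.3464, y 0.4200 (then +1.1547 / +2.0000)
    (2,2) via x @ 0.3464
    (2,3) via y @ 0.4200
    (3,3) via x @ 1.5011  # hit
  → r_3 = 1.5011
beam 4: φ=135°, α=120°
  direction (-0.5000, 0.8660); cell (1,2); t to first gridline: x 1.4000, y 0.2425 (then +2.0000 / +1.1547)
    (1,3) via y @ 0.2425
    (1,4) via y @ 1.3972
    (0,4) via x @ 1.4000  # hit
  → r_4 = 1.4000

ranges = [0.8083, 2.0669, 1.5011, 1.4000]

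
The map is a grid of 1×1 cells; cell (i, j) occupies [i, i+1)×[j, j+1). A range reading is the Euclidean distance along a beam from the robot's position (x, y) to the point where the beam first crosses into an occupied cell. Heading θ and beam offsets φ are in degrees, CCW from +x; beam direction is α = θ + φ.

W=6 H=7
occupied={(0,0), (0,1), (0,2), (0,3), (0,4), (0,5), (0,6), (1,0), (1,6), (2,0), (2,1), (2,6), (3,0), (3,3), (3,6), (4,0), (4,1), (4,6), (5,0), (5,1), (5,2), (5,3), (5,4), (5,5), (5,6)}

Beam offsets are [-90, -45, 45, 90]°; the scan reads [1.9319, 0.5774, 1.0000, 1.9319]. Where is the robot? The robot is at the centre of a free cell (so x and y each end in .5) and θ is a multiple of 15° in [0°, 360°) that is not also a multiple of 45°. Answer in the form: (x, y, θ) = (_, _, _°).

(x, y, θ) = (1.5, 3.5, 195°)

The pose lattice has 17·16 = 272 candidates. Test each by forward raycasting.
  (2.5, 4.5, 240°): beam 1 = 1.7321 ≠ 1.9319 ✗
  (4.5, 2.5, 30°): beam 1 = 0.5774 ≠ 1.9319 ✗
  (1.5, 4.5, 30°): beam 1 = 2.8868 ≠ 1.9319 ✗
  …
  (1.5, 3.5, 195°): r_1=1.9319, r_2=0.5774, r_3=1.0000, r_4=1.9319 — all match ✓
Only this pose fits every beam.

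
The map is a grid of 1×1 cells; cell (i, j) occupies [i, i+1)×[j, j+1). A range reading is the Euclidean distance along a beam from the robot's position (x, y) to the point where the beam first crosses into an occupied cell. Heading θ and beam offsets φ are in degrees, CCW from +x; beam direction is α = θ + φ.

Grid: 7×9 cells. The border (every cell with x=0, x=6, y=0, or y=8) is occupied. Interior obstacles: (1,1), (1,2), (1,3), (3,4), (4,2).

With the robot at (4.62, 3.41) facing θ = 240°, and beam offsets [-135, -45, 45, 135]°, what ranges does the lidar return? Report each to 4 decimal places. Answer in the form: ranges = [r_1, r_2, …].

ranges = [4.7519, 2.7124, 0.4245, 1.4287]

beam 1: φ=-135°, α=105°
  d=(-0.2588,0.9659)  start (4,3)  tX=2.3955 tY=0.6108  stride 1/|dx|=3.8637 1/|dy|=1.0353
    cross y-line → (4,4), t=0.6108
    cross y-line → (4,5), t=1.6461
    cross x-line → (3,5), t=2.3955
    cross y-line → (3,6), t=2.6814
    cross y-line → (3,7), t=3.7166
    cross y-line → (3,8), t=4.7519 (wall)
  → r_1 = 4.7519
beam 2: φ=-45°, α=195°
  d=(-0.9659,-0.2588)  start (4,3)  tX=0.6419 tY=1.5841  stride 1/|dx|=1.0353 1/|dy|=3.8637
    cross x-line → (3,3), t=0.6419
    cross y-line → (3,2), t=1.5841
    cross x-line → (2,2), t=1.6771
    cross x-line → (1,2), t=2.7124 (wall)
  → r_2 = 2.7124
beam 3: φ=45°, α=285°
  d=(0.2588,-0.9659)  start (4,3)  tX=1.4682 tY=0.4245  stride 1/|dx|=3.8637 1/|dy|=1.0353
    cross y-line → (4,2), t=0.4245 (wall)
  → r_3 = 0.4245
beam 4: φ=135°, α=15°
  d=(0.9659,0.2588)  start (4,3)  tX=0.3934 tY=2.2796  stride 1/|dx|=1.0353 1/|dy|=3.8637
    cross x-line → (5,3), t=0.3934
    cross x-line → (6,3), t=1.4287 (wall)
  → r_4 = 1.4287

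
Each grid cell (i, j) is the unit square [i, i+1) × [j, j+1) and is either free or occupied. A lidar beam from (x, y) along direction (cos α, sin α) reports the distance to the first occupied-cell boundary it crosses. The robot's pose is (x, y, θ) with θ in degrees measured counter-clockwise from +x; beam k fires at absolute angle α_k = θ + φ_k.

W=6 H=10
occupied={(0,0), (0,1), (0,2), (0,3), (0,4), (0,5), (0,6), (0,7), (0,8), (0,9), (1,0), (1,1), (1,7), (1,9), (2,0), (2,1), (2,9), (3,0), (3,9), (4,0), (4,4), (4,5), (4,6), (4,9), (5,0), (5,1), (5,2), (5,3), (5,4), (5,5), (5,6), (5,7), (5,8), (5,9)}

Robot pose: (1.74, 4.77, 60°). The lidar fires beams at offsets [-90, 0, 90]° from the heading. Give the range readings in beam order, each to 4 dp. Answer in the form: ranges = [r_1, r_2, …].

beam 1: φ=-90°, α=330°
  d=(0.8660,-0.5000)  start (1,4)  tX=0.3002 tY=1.5400  stride 1/|dx|=1.1547 1/|dy|=2.0000
    cross x-line → (2,4), t=0.3002
    cross x-line → (3,4), t=1.4549
    cross y-line → (3,3), t=1.5400
    cross x-line → (4,3), t=2.6096
    cross y-line → (4,2), t=3.5400
    cross x-line → (5,2), t=3.7643 (wall)
  → r_1 = 3.7643
beam 2: φ=0°, α=60°
  d=(0.5000,0.8660)  start (1,4)  tX=0.5200 tY=0.2656  stride 1/|dx|=2.0000 1/|dy|=1.1547
    cross y-line → (1,5), t=0.2656
    cross x-line → (2,5), t=0.5200
    cross y-line → (2,6), t=1.4203
    cross x-line → (3,6), t=2.5200
    cross y-line → (3,7), t=2.5750
    cross y-line → (3,8), t=3.7297
    cross x-line → (4,8), t=4.5200
    cross y-line → (4,9), t=4.8844 (wall)
  → r_2 = 4.8844
beam 3: φ=90°, α=150°
  d=(-0.8660,0.5000)  start (1,4)  tX=0.8545 tY=0.4600  stride 1/|dx|=1.1547 1/|dy|=2.0000
    cross y-line → (1,5), t=0.4600
    cross x-line → (0,5), t=0.8545 (wall)
  → r_3 = 0.8545

ranges = [3.7643, 4.8844, 0.8545]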